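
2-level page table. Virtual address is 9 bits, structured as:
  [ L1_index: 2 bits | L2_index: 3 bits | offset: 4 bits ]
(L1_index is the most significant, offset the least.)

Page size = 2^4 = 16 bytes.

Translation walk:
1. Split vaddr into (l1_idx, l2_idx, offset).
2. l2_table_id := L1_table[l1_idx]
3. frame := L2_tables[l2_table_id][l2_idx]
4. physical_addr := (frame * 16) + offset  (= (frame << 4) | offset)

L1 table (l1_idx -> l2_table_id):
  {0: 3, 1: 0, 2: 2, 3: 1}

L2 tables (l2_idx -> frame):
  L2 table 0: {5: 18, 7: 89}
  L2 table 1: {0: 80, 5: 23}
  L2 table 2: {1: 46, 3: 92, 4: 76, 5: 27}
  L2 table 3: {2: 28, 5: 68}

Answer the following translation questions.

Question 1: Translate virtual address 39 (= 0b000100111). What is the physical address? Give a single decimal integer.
Answer: 455

Derivation:
vaddr = 39 = 0b000100111
Split: l1_idx=0, l2_idx=2, offset=7
L1[0] = 3
L2[3][2] = 28
paddr = 28 * 16 + 7 = 455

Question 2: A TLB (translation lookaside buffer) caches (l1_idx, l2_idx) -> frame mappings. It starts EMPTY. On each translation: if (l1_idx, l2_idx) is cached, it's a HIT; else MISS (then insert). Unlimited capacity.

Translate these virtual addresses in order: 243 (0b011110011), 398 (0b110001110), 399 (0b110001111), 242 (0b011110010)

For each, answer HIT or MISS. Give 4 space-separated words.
Answer: MISS MISS HIT HIT

Derivation:
vaddr=243: (1,7) not in TLB -> MISS, insert
vaddr=398: (3,0) not in TLB -> MISS, insert
vaddr=399: (3,0) in TLB -> HIT
vaddr=242: (1,7) in TLB -> HIT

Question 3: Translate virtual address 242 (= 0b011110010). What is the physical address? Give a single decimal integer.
Answer: 1426

Derivation:
vaddr = 242 = 0b011110010
Split: l1_idx=1, l2_idx=7, offset=2
L1[1] = 0
L2[0][7] = 89
paddr = 89 * 16 + 2 = 1426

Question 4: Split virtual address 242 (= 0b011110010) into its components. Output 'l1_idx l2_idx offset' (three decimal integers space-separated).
Answer: 1 7 2

Derivation:
vaddr = 242 = 0b011110010
  top 2 bits -> l1_idx = 1
  next 3 bits -> l2_idx = 7
  bottom 4 bits -> offset = 2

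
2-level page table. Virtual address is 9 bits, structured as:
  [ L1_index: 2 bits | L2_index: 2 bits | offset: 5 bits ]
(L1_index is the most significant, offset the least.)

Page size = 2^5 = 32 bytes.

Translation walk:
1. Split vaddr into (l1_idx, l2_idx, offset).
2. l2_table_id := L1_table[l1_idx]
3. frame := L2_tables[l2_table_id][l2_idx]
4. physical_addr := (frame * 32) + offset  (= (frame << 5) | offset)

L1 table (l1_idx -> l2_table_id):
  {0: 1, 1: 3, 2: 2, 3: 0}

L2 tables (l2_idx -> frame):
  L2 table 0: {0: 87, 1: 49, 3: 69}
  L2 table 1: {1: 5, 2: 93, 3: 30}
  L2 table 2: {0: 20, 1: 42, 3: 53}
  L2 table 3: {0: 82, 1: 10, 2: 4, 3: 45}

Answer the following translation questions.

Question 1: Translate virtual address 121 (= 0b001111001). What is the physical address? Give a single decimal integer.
vaddr = 121 = 0b001111001
Split: l1_idx=0, l2_idx=3, offset=25
L1[0] = 1
L2[1][3] = 30
paddr = 30 * 32 + 25 = 985

Answer: 985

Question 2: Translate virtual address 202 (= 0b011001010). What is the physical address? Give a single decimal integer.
vaddr = 202 = 0b011001010
Split: l1_idx=1, l2_idx=2, offset=10
L1[1] = 3
L2[3][2] = 4
paddr = 4 * 32 + 10 = 138

Answer: 138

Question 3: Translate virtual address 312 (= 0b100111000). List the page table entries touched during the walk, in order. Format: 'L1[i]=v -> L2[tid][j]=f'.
Answer: L1[2]=2 -> L2[2][1]=42

Derivation:
vaddr = 312 = 0b100111000
Split: l1_idx=2, l2_idx=1, offset=24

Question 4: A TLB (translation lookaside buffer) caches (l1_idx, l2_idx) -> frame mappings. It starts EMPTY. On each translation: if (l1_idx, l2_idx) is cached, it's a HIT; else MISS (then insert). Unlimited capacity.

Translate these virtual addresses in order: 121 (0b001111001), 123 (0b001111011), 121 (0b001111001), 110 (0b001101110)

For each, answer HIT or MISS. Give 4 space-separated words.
Answer: MISS HIT HIT HIT

Derivation:
vaddr=121: (0,3) not in TLB -> MISS, insert
vaddr=123: (0,3) in TLB -> HIT
vaddr=121: (0,3) in TLB -> HIT
vaddr=110: (0,3) in TLB -> HIT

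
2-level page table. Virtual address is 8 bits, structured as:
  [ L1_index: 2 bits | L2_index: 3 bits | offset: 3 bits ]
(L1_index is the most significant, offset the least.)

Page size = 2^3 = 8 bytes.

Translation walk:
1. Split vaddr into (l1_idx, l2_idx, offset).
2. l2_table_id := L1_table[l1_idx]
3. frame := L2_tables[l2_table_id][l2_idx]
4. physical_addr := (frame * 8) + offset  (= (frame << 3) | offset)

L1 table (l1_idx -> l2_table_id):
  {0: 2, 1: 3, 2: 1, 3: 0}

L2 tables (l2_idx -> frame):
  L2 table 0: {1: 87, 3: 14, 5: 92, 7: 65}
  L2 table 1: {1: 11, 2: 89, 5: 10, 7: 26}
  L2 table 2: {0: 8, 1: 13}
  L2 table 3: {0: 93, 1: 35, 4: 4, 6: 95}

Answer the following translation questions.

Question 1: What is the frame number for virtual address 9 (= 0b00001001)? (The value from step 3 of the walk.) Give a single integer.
Answer: 13

Derivation:
vaddr = 9: l1_idx=0, l2_idx=1
L1[0] = 2; L2[2][1] = 13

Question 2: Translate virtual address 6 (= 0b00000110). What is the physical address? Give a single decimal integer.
vaddr = 6 = 0b00000110
Split: l1_idx=0, l2_idx=0, offset=6
L1[0] = 2
L2[2][0] = 8
paddr = 8 * 8 + 6 = 70

Answer: 70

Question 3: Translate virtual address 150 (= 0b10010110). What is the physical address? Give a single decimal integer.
vaddr = 150 = 0b10010110
Split: l1_idx=2, l2_idx=2, offset=6
L1[2] = 1
L2[1][2] = 89
paddr = 89 * 8 + 6 = 718

Answer: 718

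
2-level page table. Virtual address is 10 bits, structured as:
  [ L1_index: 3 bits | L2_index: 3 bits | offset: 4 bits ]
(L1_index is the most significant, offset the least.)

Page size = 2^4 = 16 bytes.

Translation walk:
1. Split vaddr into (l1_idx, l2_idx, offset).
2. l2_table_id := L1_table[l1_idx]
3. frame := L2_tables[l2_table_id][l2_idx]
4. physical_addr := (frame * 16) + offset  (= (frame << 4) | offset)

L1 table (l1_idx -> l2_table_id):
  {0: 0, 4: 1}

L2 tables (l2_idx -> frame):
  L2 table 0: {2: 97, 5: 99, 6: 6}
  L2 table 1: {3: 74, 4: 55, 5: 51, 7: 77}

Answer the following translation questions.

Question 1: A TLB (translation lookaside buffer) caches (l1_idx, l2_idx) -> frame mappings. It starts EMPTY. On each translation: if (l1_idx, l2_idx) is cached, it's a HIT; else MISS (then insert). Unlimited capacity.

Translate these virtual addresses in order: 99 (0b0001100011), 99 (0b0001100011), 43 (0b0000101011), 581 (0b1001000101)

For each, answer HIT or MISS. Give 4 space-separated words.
vaddr=99: (0,6) not in TLB -> MISS, insert
vaddr=99: (0,6) in TLB -> HIT
vaddr=43: (0,2) not in TLB -> MISS, insert
vaddr=581: (4,4) not in TLB -> MISS, insert

Answer: MISS HIT MISS MISS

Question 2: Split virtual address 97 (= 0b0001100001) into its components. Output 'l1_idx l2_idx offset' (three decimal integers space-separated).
Answer: 0 6 1

Derivation:
vaddr = 97 = 0b0001100001
  top 3 bits -> l1_idx = 0
  next 3 bits -> l2_idx = 6
  bottom 4 bits -> offset = 1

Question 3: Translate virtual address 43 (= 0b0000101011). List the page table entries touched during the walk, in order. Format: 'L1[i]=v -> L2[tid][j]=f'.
vaddr = 43 = 0b0000101011
Split: l1_idx=0, l2_idx=2, offset=11

Answer: L1[0]=0 -> L2[0][2]=97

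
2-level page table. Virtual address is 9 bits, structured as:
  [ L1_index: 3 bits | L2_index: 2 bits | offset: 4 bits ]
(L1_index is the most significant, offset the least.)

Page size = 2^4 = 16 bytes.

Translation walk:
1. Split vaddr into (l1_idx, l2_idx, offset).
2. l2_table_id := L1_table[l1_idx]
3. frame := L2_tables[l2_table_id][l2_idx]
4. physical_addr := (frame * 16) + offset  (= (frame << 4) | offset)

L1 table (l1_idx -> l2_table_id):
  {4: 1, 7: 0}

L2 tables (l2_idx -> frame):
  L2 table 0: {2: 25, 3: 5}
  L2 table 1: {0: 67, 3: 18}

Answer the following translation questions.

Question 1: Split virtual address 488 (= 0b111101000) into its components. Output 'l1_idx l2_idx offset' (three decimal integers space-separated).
vaddr = 488 = 0b111101000
  top 3 bits -> l1_idx = 7
  next 2 bits -> l2_idx = 2
  bottom 4 bits -> offset = 8

Answer: 7 2 8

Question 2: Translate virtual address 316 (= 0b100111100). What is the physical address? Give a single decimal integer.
Answer: 300

Derivation:
vaddr = 316 = 0b100111100
Split: l1_idx=4, l2_idx=3, offset=12
L1[4] = 1
L2[1][3] = 18
paddr = 18 * 16 + 12 = 300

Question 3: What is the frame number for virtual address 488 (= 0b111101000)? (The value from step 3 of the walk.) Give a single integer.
vaddr = 488: l1_idx=7, l2_idx=2
L1[7] = 0; L2[0][2] = 25

Answer: 25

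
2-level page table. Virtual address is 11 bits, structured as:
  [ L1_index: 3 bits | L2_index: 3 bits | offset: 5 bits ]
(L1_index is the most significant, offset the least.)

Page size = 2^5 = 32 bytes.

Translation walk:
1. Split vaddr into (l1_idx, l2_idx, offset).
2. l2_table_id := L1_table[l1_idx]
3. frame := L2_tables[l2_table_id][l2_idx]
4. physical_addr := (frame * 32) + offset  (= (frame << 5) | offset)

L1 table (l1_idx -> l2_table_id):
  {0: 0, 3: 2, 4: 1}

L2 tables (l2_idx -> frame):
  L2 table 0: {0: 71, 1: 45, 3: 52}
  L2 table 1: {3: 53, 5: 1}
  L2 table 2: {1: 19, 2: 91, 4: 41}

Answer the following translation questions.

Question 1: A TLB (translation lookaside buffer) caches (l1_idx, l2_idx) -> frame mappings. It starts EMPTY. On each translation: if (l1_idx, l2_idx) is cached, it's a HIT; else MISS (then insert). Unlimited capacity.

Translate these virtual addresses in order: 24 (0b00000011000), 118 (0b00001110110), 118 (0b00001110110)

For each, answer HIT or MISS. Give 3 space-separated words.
Answer: MISS MISS HIT

Derivation:
vaddr=24: (0,0) not in TLB -> MISS, insert
vaddr=118: (0,3) not in TLB -> MISS, insert
vaddr=118: (0,3) in TLB -> HIT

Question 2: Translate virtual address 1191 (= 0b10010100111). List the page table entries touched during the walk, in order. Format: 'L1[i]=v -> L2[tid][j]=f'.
vaddr = 1191 = 0b10010100111
Split: l1_idx=4, l2_idx=5, offset=7

Answer: L1[4]=1 -> L2[1][5]=1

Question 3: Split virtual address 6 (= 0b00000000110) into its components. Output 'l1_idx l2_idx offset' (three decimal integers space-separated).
vaddr = 6 = 0b00000000110
  top 3 bits -> l1_idx = 0
  next 3 bits -> l2_idx = 0
  bottom 5 bits -> offset = 6

Answer: 0 0 6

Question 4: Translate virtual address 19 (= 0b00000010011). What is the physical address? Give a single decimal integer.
Answer: 2291

Derivation:
vaddr = 19 = 0b00000010011
Split: l1_idx=0, l2_idx=0, offset=19
L1[0] = 0
L2[0][0] = 71
paddr = 71 * 32 + 19 = 2291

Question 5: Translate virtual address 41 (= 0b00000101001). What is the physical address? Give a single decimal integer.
vaddr = 41 = 0b00000101001
Split: l1_idx=0, l2_idx=1, offset=9
L1[0] = 0
L2[0][1] = 45
paddr = 45 * 32 + 9 = 1449

Answer: 1449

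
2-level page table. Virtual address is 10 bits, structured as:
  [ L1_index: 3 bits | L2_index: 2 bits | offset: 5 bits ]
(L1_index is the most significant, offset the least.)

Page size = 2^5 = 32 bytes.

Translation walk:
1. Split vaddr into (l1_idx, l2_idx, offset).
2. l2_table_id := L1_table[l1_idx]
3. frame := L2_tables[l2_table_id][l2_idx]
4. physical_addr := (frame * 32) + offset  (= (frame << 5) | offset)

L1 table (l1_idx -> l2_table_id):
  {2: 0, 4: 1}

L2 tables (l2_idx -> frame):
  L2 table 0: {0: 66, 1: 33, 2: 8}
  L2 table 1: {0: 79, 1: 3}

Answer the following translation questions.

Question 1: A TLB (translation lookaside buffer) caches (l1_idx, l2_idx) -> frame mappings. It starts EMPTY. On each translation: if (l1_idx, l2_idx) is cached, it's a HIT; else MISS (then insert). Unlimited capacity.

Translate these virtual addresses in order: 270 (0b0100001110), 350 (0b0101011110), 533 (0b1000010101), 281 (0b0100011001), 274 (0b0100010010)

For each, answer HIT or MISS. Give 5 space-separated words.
vaddr=270: (2,0) not in TLB -> MISS, insert
vaddr=350: (2,2) not in TLB -> MISS, insert
vaddr=533: (4,0) not in TLB -> MISS, insert
vaddr=281: (2,0) in TLB -> HIT
vaddr=274: (2,0) in TLB -> HIT

Answer: MISS MISS MISS HIT HIT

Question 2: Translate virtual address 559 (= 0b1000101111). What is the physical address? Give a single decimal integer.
Answer: 111

Derivation:
vaddr = 559 = 0b1000101111
Split: l1_idx=4, l2_idx=1, offset=15
L1[4] = 1
L2[1][1] = 3
paddr = 3 * 32 + 15 = 111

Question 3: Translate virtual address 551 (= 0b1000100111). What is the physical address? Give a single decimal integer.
Answer: 103

Derivation:
vaddr = 551 = 0b1000100111
Split: l1_idx=4, l2_idx=1, offset=7
L1[4] = 1
L2[1][1] = 3
paddr = 3 * 32 + 7 = 103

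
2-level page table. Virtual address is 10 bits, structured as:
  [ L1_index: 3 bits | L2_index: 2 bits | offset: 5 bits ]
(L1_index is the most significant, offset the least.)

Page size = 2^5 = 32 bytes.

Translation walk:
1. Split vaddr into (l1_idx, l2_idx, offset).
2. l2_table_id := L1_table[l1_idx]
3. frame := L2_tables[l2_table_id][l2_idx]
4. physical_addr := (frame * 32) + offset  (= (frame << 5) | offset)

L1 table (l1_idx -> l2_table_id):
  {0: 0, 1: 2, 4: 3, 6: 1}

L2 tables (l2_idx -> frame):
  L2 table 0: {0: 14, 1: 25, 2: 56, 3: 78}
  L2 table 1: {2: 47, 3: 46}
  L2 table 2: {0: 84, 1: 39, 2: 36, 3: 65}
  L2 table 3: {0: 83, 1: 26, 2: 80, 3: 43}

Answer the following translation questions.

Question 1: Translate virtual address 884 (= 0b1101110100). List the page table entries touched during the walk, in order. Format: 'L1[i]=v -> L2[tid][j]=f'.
vaddr = 884 = 0b1101110100
Split: l1_idx=6, l2_idx=3, offset=20

Answer: L1[6]=1 -> L2[1][3]=46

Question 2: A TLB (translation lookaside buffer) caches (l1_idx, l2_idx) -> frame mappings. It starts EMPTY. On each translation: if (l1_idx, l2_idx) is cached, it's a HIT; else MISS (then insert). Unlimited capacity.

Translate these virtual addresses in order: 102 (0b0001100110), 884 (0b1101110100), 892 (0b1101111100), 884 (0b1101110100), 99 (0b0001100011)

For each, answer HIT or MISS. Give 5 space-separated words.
vaddr=102: (0,3) not in TLB -> MISS, insert
vaddr=884: (6,3) not in TLB -> MISS, insert
vaddr=892: (6,3) in TLB -> HIT
vaddr=884: (6,3) in TLB -> HIT
vaddr=99: (0,3) in TLB -> HIT

Answer: MISS MISS HIT HIT HIT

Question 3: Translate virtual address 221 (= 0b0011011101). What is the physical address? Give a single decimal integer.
Answer: 1181

Derivation:
vaddr = 221 = 0b0011011101
Split: l1_idx=1, l2_idx=2, offset=29
L1[1] = 2
L2[2][2] = 36
paddr = 36 * 32 + 29 = 1181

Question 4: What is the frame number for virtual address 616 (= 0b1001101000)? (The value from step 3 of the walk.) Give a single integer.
vaddr = 616: l1_idx=4, l2_idx=3
L1[4] = 3; L2[3][3] = 43

Answer: 43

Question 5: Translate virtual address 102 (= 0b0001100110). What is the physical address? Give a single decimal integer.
vaddr = 102 = 0b0001100110
Split: l1_idx=0, l2_idx=3, offset=6
L1[0] = 0
L2[0][3] = 78
paddr = 78 * 32 + 6 = 2502

Answer: 2502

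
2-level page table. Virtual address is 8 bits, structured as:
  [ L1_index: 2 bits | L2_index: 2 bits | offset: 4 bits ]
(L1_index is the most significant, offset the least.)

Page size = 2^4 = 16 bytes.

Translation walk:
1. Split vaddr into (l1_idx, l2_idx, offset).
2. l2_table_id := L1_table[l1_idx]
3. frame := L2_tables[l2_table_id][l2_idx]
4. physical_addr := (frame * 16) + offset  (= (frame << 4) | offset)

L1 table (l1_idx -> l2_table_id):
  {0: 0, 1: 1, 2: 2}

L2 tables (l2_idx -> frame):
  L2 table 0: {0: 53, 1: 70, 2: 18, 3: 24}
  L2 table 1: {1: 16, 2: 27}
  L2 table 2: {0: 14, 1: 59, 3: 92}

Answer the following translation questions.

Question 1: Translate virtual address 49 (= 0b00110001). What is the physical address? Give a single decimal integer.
vaddr = 49 = 0b00110001
Split: l1_idx=0, l2_idx=3, offset=1
L1[0] = 0
L2[0][3] = 24
paddr = 24 * 16 + 1 = 385

Answer: 385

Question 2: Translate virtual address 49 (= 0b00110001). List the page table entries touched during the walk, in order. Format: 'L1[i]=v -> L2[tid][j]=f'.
vaddr = 49 = 0b00110001
Split: l1_idx=0, l2_idx=3, offset=1

Answer: L1[0]=0 -> L2[0][3]=24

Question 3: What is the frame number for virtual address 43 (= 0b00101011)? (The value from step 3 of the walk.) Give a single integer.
Answer: 18

Derivation:
vaddr = 43: l1_idx=0, l2_idx=2
L1[0] = 0; L2[0][2] = 18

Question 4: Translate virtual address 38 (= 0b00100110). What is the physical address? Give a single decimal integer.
vaddr = 38 = 0b00100110
Split: l1_idx=0, l2_idx=2, offset=6
L1[0] = 0
L2[0][2] = 18
paddr = 18 * 16 + 6 = 294

Answer: 294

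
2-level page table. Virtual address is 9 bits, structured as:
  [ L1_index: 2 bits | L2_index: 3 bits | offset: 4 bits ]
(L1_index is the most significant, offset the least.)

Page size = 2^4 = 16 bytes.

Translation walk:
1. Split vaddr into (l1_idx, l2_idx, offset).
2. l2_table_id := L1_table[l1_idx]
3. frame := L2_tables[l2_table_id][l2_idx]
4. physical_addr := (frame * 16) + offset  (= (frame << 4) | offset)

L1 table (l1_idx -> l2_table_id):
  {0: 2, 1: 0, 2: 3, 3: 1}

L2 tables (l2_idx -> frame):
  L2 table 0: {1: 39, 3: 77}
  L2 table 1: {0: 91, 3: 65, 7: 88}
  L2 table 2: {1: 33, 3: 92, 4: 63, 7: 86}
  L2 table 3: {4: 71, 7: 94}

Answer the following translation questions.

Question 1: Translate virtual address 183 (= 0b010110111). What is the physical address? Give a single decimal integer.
Answer: 1239

Derivation:
vaddr = 183 = 0b010110111
Split: l1_idx=1, l2_idx=3, offset=7
L1[1] = 0
L2[0][3] = 77
paddr = 77 * 16 + 7 = 1239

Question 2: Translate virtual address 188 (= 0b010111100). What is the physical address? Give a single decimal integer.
vaddr = 188 = 0b010111100
Split: l1_idx=1, l2_idx=3, offset=12
L1[1] = 0
L2[0][3] = 77
paddr = 77 * 16 + 12 = 1244

Answer: 1244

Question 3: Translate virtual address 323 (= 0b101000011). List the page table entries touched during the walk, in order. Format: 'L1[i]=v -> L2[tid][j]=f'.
vaddr = 323 = 0b101000011
Split: l1_idx=2, l2_idx=4, offset=3

Answer: L1[2]=3 -> L2[3][4]=71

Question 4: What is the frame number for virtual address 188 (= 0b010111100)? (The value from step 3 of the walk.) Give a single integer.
Answer: 77

Derivation:
vaddr = 188: l1_idx=1, l2_idx=3
L1[1] = 0; L2[0][3] = 77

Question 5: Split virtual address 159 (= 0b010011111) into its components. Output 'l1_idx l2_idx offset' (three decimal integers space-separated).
Answer: 1 1 15

Derivation:
vaddr = 159 = 0b010011111
  top 2 bits -> l1_idx = 1
  next 3 bits -> l2_idx = 1
  bottom 4 bits -> offset = 15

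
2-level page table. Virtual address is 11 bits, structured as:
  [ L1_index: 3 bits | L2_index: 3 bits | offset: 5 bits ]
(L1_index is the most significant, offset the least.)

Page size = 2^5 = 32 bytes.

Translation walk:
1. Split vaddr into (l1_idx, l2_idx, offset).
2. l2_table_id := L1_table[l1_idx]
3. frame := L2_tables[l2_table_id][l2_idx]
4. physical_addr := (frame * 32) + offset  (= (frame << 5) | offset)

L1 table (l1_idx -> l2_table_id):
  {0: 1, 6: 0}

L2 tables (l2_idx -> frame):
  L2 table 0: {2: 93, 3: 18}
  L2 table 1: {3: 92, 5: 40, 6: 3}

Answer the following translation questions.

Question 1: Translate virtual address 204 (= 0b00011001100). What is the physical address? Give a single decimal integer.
Answer: 108

Derivation:
vaddr = 204 = 0b00011001100
Split: l1_idx=0, l2_idx=6, offset=12
L1[0] = 1
L2[1][6] = 3
paddr = 3 * 32 + 12 = 108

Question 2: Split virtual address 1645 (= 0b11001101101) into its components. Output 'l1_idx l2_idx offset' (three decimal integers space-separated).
Answer: 6 3 13

Derivation:
vaddr = 1645 = 0b11001101101
  top 3 bits -> l1_idx = 6
  next 3 bits -> l2_idx = 3
  bottom 5 bits -> offset = 13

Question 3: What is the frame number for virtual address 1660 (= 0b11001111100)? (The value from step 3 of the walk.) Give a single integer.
vaddr = 1660: l1_idx=6, l2_idx=3
L1[6] = 0; L2[0][3] = 18

Answer: 18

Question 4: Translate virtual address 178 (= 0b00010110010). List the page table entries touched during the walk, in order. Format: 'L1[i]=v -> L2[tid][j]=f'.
Answer: L1[0]=1 -> L2[1][5]=40

Derivation:
vaddr = 178 = 0b00010110010
Split: l1_idx=0, l2_idx=5, offset=18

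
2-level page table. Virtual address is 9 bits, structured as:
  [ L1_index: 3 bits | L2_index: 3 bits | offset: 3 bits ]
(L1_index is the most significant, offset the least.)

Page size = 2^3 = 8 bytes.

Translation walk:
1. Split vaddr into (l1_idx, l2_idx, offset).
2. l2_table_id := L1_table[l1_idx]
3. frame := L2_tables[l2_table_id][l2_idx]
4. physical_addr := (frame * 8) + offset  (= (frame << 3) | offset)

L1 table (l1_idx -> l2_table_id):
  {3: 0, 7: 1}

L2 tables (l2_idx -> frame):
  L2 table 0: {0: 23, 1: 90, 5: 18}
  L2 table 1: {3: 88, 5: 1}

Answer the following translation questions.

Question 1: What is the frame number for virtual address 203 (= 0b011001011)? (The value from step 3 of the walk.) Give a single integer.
vaddr = 203: l1_idx=3, l2_idx=1
L1[3] = 0; L2[0][1] = 90

Answer: 90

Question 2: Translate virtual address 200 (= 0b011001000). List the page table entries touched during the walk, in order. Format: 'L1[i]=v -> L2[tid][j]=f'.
vaddr = 200 = 0b011001000
Split: l1_idx=3, l2_idx=1, offset=0

Answer: L1[3]=0 -> L2[0][1]=90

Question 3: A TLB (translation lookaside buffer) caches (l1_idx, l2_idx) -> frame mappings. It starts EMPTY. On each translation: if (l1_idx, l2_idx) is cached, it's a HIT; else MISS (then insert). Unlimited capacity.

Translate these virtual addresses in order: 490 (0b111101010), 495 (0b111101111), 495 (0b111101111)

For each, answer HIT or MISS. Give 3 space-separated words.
vaddr=490: (7,5) not in TLB -> MISS, insert
vaddr=495: (7,5) in TLB -> HIT
vaddr=495: (7,5) in TLB -> HIT

Answer: MISS HIT HIT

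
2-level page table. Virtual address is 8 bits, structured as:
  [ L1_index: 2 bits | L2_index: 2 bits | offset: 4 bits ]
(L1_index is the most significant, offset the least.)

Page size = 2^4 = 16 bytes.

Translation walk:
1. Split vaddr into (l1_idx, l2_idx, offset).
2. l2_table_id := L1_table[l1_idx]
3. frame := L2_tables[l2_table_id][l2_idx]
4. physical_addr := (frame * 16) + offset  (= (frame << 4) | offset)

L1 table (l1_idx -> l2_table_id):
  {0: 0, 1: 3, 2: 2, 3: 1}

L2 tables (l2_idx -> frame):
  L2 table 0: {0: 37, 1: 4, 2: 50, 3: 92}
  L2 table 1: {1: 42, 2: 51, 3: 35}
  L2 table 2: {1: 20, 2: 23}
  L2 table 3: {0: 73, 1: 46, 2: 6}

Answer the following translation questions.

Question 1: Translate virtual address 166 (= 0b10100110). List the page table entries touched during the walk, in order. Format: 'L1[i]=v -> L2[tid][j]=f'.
Answer: L1[2]=2 -> L2[2][2]=23

Derivation:
vaddr = 166 = 0b10100110
Split: l1_idx=2, l2_idx=2, offset=6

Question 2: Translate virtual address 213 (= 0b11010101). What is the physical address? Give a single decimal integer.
Answer: 677

Derivation:
vaddr = 213 = 0b11010101
Split: l1_idx=3, l2_idx=1, offset=5
L1[3] = 1
L2[1][1] = 42
paddr = 42 * 16 + 5 = 677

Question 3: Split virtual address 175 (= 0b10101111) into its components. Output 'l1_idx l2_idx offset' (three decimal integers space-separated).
Answer: 2 2 15

Derivation:
vaddr = 175 = 0b10101111
  top 2 bits -> l1_idx = 2
  next 2 bits -> l2_idx = 2
  bottom 4 bits -> offset = 15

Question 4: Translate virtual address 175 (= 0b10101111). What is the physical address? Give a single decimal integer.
Answer: 383

Derivation:
vaddr = 175 = 0b10101111
Split: l1_idx=2, l2_idx=2, offset=15
L1[2] = 2
L2[2][2] = 23
paddr = 23 * 16 + 15 = 383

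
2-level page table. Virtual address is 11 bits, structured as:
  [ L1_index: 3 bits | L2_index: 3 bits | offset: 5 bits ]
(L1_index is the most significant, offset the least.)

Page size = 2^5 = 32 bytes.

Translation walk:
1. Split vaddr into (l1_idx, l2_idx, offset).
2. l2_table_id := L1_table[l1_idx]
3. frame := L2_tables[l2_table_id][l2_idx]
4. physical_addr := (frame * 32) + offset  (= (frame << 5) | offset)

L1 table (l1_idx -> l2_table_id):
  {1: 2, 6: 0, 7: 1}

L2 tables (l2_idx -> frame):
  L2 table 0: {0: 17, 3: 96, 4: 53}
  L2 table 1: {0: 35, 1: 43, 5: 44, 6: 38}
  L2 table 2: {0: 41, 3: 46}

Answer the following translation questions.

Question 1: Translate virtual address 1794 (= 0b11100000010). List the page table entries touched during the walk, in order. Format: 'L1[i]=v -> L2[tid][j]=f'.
Answer: L1[7]=1 -> L2[1][0]=35

Derivation:
vaddr = 1794 = 0b11100000010
Split: l1_idx=7, l2_idx=0, offset=2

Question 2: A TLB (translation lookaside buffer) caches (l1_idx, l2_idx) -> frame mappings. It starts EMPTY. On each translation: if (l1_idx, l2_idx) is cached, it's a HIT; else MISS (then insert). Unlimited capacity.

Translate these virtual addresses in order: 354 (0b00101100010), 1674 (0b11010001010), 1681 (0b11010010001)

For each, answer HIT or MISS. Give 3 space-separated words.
Answer: MISS MISS HIT

Derivation:
vaddr=354: (1,3) not in TLB -> MISS, insert
vaddr=1674: (6,4) not in TLB -> MISS, insert
vaddr=1681: (6,4) in TLB -> HIT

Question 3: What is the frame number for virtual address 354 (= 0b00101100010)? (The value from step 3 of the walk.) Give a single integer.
Answer: 46

Derivation:
vaddr = 354: l1_idx=1, l2_idx=3
L1[1] = 2; L2[2][3] = 46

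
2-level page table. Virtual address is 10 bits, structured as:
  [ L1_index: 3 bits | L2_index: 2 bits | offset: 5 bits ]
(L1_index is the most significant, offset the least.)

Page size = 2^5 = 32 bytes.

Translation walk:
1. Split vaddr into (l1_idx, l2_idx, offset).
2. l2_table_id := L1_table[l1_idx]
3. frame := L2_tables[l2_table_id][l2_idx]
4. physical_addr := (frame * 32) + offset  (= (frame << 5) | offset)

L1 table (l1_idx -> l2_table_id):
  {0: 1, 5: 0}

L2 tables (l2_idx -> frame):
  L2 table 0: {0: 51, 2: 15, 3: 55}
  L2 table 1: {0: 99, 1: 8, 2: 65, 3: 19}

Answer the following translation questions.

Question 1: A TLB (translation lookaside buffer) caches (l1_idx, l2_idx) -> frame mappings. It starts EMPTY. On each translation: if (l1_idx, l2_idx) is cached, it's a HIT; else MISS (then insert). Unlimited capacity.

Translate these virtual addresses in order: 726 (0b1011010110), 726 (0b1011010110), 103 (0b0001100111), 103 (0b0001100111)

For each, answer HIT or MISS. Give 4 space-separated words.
Answer: MISS HIT MISS HIT

Derivation:
vaddr=726: (5,2) not in TLB -> MISS, insert
vaddr=726: (5,2) in TLB -> HIT
vaddr=103: (0,3) not in TLB -> MISS, insert
vaddr=103: (0,3) in TLB -> HIT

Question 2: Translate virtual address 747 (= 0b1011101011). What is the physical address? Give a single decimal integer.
Answer: 1771

Derivation:
vaddr = 747 = 0b1011101011
Split: l1_idx=5, l2_idx=3, offset=11
L1[5] = 0
L2[0][3] = 55
paddr = 55 * 32 + 11 = 1771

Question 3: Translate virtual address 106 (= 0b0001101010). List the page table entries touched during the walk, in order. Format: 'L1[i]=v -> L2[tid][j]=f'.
Answer: L1[0]=1 -> L2[1][3]=19

Derivation:
vaddr = 106 = 0b0001101010
Split: l1_idx=0, l2_idx=3, offset=10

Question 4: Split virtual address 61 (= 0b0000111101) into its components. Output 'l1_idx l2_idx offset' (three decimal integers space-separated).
Answer: 0 1 29

Derivation:
vaddr = 61 = 0b0000111101
  top 3 bits -> l1_idx = 0
  next 2 bits -> l2_idx = 1
  bottom 5 bits -> offset = 29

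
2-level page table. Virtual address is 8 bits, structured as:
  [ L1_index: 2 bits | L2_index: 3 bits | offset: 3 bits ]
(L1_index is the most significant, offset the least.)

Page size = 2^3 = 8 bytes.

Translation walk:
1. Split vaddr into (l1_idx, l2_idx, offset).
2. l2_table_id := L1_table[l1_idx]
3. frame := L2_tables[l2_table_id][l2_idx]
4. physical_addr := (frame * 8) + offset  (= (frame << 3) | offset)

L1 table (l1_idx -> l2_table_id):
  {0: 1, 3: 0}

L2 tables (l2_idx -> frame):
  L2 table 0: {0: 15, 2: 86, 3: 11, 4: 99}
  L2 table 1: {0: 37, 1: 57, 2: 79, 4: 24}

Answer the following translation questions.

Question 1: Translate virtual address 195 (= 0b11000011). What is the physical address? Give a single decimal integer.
vaddr = 195 = 0b11000011
Split: l1_idx=3, l2_idx=0, offset=3
L1[3] = 0
L2[0][0] = 15
paddr = 15 * 8 + 3 = 123

Answer: 123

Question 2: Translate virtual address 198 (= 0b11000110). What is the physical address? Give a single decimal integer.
Answer: 126

Derivation:
vaddr = 198 = 0b11000110
Split: l1_idx=3, l2_idx=0, offset=6
L1[3] = 0
L2[0][0] = 15
paddr = 15 * 8 + 6 = 126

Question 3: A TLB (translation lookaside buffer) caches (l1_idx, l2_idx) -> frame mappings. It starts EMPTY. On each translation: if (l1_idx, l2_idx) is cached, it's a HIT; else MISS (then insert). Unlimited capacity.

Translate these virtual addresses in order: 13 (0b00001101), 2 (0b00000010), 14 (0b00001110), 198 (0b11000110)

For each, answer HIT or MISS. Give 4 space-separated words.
vaddr=13: (0,1) not in TLB -> MISS, insert
vaddr=2: (0,0) not in TLB -> MISS, insert
vaddr=14: (0,1) in TLB -> HIT
vaddr=198: (3,0) not in TLB -> MISS, insert

Answer: MISS MISS HIT MISS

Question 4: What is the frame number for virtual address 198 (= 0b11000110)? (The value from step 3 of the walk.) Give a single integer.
Answer: 15

Derivation:
vaddr = 198: l1_idx=3, l2_idx=0
L1[3] = 0; L2[0][0] = 15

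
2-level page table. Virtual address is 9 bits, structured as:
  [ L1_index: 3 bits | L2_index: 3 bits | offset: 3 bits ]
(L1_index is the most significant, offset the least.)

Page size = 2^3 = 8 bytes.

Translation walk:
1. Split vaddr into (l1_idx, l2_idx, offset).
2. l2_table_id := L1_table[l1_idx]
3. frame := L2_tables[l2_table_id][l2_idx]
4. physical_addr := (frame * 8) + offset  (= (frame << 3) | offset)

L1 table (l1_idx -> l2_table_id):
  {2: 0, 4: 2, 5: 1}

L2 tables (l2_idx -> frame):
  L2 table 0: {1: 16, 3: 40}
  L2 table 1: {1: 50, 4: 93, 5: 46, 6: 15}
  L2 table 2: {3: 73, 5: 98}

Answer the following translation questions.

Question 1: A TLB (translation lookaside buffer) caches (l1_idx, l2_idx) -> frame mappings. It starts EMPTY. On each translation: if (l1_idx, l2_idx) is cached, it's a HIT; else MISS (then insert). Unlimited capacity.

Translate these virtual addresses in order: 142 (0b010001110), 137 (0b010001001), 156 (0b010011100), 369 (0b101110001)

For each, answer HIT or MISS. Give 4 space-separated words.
Answer: MISS HIT MISS MISS

Derivation:
vaddr=142: (2,1) not in TLB -> MISS, insert
vaddr=137: (2,1) in TLB -> HIT
vaddr=156: (2,3) not in TLB -> MISS, insert
vaddr=369: (5,6) not in TLB -> MISS, insert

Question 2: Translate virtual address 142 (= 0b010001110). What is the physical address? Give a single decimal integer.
vaddr = 142 = 0b010001110
Split: l1_idx=2, l2_idx=1, offset=6
L1[2] = 0
L2[0][1] = 16
paddr = 16 * 8 + 6 = 134

Answer: 134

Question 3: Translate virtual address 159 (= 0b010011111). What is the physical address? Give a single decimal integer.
Answer: 327

Derivation:
vaddr = 159 = 0b010011111
Split: l1_idx=2, l2_idx=3, offset=7
L1[2] = 0
L2[0][3] = 40
paddr = 40 * 8 + 7 = 327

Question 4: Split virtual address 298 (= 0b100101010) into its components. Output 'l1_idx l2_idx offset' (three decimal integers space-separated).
vaddr = 298 = 0b100101010
  top 3 bits -> l1_idx = 4
  next 3 bits -> l2_idx = 5
  bottom 3 bits -> offset = 2

Answer: 4 5 2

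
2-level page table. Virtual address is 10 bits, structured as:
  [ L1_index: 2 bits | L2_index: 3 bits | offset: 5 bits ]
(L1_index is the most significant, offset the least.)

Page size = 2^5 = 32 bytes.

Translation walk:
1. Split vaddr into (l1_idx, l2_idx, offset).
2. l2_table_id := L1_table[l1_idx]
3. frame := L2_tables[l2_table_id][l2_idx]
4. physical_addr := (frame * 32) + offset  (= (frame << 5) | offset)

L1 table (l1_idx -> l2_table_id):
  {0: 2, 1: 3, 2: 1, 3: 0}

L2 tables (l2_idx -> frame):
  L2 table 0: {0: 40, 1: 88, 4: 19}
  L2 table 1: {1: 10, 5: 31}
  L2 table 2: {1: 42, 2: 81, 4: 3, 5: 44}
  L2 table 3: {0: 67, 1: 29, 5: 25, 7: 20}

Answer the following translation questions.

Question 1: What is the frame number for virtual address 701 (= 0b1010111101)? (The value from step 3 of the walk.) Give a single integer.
vaddr = 701: l1_idx=2, l2_idx=5
L1[2] = 1; L2[1][5] = 31

Answer: 31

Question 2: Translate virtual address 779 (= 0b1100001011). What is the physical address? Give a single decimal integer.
Answer: 1291

Derivation:
vaddr = 779 = 0b1100001011
Split: l1_idx=3, l2_idx=0, offset=11
L1[3] = 0
L2[0][0] = 40
paddr = 40 * 32 + 11 = 1291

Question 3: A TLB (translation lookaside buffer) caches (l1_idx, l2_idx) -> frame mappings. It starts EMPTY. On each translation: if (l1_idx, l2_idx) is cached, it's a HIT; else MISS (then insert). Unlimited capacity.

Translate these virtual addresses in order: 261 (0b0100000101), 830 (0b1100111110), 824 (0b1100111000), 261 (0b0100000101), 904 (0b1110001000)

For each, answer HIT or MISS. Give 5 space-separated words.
Answer: MISS MISS HIT HIT MISS

Derivation:
vaddr=261: (1,0) not in TLB -> MISS, insert
vaddr=830: (3,1) not in TLB -> MISS, insert
vaddr=824: (3,1) in TLB -> HIT
vaddr=261: (1,0) in TLB -> HIT
vaddr=904: (3,4) not in TLB -> MISS, insert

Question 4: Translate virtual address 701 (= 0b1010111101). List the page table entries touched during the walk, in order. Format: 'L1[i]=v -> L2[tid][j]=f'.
vaddr = 701 = 0b1010111101
Split: l1_idx=2, l2_idx=5, offset=29

Answer: L1[2]=1 -> L2[1][5]=31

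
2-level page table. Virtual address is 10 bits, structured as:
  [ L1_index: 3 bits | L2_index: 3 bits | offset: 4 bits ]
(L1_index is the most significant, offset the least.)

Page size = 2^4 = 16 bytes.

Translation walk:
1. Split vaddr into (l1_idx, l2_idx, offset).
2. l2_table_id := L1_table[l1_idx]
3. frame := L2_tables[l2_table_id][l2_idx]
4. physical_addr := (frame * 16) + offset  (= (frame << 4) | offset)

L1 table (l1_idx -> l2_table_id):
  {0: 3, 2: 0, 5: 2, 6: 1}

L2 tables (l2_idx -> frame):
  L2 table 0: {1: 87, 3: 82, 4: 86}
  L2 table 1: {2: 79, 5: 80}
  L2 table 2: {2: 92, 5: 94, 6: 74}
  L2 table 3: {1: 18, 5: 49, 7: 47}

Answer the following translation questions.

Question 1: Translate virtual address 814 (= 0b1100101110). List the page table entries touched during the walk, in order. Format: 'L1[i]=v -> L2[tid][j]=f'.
Answer: L1[6]=1 -> L2[1][2]=79

Derivation:
vaddr = 814 = 0b1100101110
Split: l1_idx=6, l2_idx=2, offset=14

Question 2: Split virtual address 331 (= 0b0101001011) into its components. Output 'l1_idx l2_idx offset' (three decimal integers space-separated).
Answer: 2 4 11

Derivation:
vaddr = 331 = 0b0101001011
  top 3 bits -> l1_idx = 2
  next 3 bits -> l2_idx = 4
  bottom 4 bits -> offset = 11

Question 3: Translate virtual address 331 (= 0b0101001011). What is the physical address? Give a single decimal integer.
Answer: 1387

Derivation:
vaddr = 331 = 0b0101001011
Split: l1_idx=2, l2_idx=4, offset=11
L1[2] = 0
L2[0][4] = 86
paddr = 86 * 16 + 11 = 1387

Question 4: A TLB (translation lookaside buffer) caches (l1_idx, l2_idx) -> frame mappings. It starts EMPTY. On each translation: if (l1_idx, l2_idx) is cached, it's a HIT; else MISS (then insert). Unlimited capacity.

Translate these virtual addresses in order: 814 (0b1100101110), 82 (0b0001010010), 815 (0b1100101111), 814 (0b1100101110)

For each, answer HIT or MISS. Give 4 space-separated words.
vaddr=814: (6,2) not in TLB -> MISS, insert
vaddr=82: (0,5) not in TLB -> MISS, insert
vaddr=815: (6,2) in TLB -> HIT
vaddr=814: (6,2) in TLB -> HIT

Answer: MISS MISS HIT HIT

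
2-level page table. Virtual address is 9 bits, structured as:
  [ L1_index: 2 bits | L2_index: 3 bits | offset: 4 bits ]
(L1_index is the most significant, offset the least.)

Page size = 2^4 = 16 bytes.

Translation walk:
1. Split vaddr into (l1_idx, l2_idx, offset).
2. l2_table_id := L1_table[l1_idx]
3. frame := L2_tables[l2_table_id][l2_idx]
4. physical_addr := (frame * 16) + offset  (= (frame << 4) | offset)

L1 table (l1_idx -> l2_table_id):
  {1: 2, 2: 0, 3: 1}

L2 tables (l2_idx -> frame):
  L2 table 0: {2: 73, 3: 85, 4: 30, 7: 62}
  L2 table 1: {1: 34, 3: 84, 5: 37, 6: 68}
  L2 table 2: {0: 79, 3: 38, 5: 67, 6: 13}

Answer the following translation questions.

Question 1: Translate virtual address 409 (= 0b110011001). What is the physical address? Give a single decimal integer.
Answer: 553

Derivation:
vaddr = 409 = 0b110011001
Split: l1_idx=3, l2_idx=1, offset=9
L1[3] = 1
L2[1][1] = 34
paddr = 34 * 16 + 9 = 553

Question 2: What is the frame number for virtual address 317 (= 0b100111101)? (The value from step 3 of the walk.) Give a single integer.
vaddr = 317: l1_idx=2, l2_idx=3
L1[2] = 0; L2[0][3] = 85

Answer: 85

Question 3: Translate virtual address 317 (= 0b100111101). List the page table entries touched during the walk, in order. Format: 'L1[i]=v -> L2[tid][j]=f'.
vaddr = 317 = 0b100111101
Split: l1_idx=2, l2_idx=3, offset=13

Answer: L1[2]=0 -> L2[0][3]=85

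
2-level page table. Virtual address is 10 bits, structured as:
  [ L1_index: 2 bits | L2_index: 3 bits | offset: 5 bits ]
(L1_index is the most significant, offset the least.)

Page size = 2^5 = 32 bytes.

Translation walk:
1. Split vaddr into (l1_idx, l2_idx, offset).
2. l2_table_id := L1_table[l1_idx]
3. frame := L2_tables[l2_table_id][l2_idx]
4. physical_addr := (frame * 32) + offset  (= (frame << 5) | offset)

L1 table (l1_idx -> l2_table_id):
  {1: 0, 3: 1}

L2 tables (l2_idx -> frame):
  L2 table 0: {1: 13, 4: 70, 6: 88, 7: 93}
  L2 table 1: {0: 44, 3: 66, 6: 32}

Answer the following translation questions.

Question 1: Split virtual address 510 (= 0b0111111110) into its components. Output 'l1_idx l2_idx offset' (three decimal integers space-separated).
vaddr = 510 = 0b0111111110
  top 2 bits -> l1_idx = 1
  next 3 bits -> l2_idx = 7
  bottom 5 bits -> offset = 30

Answer: 1 7 30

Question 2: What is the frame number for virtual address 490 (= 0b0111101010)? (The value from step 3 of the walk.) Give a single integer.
vaddr = 490: l1_idx=1, l2_idx=7
L1[1] = 0; L2[0][7] = 93

Answer: 93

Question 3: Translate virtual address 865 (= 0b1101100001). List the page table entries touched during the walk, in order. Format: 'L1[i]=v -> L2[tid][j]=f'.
vaddr = 865 = 0b1101100001
Split: l1_idx=3, l2_idx=3, offset=1

Answer: L1[3]=1 -> L2[1][3]=66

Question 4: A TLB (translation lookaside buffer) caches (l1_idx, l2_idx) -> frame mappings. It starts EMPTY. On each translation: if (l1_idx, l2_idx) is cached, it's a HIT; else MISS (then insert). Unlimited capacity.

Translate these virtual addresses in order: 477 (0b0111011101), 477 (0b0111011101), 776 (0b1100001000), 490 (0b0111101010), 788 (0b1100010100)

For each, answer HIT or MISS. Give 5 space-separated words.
Answer: MISS HIT MISS MISS HIT

Derivation:
vaddr=477: (1,6) not in TLB -> MISS, insert
vaddr=477: (1,6) in TLB -> HIT
vaddr=776: (3,0) not in TLB -> MISS, insert
vaddr=490: (1,7) not in TLB -> MISS, insert
vaddr=788: (3,0) in TLB -> HIT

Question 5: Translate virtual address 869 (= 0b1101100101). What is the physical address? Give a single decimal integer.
Answer: 2117

Derivation:
vaddr = 869 = 0b1101100101
Split: l1_idx=3, l2_idx=3, offset=5
L1[3] = 1
L2[1][3] = 66
paddr = 66 * 32 + 5 = 2117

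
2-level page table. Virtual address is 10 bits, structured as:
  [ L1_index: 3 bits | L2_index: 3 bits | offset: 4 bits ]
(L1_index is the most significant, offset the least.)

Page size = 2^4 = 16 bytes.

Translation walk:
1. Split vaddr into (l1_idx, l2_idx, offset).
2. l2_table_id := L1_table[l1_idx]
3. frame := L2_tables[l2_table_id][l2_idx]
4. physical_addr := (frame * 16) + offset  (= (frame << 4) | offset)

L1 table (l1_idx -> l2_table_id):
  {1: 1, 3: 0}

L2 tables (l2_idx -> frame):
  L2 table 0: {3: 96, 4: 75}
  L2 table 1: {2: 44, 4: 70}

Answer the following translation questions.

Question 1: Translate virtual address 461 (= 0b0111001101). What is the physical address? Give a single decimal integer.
vaddr = 461 = 0b0111001101
Split: l1_idx=3, l2_idx=4, offset=13
L1[3] = 0
L2[0][4] = 75
paddr = 75 * 16 + 13 = 1213

Answer: 1213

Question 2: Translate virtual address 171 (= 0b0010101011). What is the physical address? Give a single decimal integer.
Answer: 715

Derivation:
vaddr = 171 = 0b0010101011
Split: l1_idx=1, l2_idx=2, offset=11
L1[1] = 1
L2[1][2] = 44
paddr = 44 * 16 + 11 = 715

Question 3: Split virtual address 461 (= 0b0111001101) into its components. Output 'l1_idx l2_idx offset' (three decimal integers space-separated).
Answer: 3 4 13

Derivation:
vaddr = 461 = 0b0111001101
  top 3 bits -> l1_idx = 3
  next 3 bits -> l2_idx = 4
  bottom 4 bits -> offset = 13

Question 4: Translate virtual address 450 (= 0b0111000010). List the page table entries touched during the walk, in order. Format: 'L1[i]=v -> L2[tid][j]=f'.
Answer: L1[3]=0 -> L2[0][4]=75

Derivation:
vaddr = 450 = 0b0111000010
Split: l1_idx=3, l2_idx=4, offset=2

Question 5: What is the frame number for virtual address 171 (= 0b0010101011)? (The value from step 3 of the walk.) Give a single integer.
Answer: 44

Derivation:
vaddr = 171: l1_idx=1, l2_idx=2
L1[1] = 1; L2[1][2] = 44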